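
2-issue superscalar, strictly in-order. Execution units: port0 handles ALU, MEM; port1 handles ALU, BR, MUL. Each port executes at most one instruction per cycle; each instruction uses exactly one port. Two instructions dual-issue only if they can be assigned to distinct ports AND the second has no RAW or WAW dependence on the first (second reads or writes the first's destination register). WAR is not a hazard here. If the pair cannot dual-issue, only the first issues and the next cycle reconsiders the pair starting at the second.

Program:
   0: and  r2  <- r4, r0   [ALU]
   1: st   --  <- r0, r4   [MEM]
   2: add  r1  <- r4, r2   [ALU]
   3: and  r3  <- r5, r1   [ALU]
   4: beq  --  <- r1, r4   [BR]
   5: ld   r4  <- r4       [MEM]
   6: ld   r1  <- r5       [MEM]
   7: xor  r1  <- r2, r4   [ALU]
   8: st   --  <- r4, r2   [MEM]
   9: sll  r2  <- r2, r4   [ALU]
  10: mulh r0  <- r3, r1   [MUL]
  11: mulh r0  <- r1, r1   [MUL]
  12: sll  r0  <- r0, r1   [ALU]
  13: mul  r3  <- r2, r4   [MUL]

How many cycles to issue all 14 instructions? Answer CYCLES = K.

CYCLES = 9

#0 head=0: and.ALU/st.MEM i0,i1 pair
#1 head=2: add.ALU i2 RAW r1
#2 head=3: and.ALU/beq.BR i3,i4 pair
#3 head=5: ld.MEM i5 no-port MEM/MEM
#4 head=6: ld.MEM i6 WAW r1
#5 head=7: xor.ALU/st.MEM i7,i8 pair
#6 head=9: sll.ALU/mulh.MUL i9,i10 pair
#7 head=11: mulh.MUL i11 RAW+WAW r0
#8 head=12: sll.ALU/mul.MUL i12,i13 pair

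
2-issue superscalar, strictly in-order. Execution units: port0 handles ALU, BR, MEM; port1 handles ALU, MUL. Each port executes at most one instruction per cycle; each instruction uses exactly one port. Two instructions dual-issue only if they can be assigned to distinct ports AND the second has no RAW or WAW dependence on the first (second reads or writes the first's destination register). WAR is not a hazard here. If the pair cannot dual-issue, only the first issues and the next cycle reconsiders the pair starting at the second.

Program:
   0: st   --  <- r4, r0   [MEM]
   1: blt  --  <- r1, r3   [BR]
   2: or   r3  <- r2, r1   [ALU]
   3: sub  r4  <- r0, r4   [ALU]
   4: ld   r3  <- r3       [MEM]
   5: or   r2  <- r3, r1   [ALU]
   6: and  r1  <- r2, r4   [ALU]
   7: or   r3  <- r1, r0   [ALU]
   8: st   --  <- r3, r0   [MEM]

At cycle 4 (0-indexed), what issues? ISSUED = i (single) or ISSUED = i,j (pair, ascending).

ISSUED = 6

  cy0 -> i0 (st) no-port MEM/BR
  cy1 -> i1,i2 (blt or) dual
  cy2 -> i3,i4 (sub ld) dual
  cy3 -> i5 (or) RAW r2
  cy4 -> i6 (and) RAW r1
  cy5 -> i7 (or) RAW r3
  cy6 -> i8 (st) tail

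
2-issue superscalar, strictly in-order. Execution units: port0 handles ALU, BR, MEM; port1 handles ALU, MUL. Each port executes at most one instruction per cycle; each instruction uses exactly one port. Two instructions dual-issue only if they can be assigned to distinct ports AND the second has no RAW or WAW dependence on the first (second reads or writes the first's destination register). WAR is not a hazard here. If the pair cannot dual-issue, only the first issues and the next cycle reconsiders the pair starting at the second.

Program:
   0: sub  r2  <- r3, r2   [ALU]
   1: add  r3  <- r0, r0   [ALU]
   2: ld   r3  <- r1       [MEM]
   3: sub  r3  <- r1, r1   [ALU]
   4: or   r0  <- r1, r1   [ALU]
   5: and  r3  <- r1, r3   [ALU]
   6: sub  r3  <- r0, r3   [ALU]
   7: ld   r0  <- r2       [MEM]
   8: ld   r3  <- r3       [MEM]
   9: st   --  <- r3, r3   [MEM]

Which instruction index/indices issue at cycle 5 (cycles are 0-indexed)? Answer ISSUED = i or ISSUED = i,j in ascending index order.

[0] i0+i1  sub/add  -- pair
[1] i2  ld  -- WAW r3
[2] i3+i4  sub/or  -- pair
[3] i5  and  -- RAW+WAW r3
[4] i6+i7  sub/ld  -- pair
[5] i8  ld  -- no-port MEM/MEM
[6] i9  st  -- tail

ISSUED = 8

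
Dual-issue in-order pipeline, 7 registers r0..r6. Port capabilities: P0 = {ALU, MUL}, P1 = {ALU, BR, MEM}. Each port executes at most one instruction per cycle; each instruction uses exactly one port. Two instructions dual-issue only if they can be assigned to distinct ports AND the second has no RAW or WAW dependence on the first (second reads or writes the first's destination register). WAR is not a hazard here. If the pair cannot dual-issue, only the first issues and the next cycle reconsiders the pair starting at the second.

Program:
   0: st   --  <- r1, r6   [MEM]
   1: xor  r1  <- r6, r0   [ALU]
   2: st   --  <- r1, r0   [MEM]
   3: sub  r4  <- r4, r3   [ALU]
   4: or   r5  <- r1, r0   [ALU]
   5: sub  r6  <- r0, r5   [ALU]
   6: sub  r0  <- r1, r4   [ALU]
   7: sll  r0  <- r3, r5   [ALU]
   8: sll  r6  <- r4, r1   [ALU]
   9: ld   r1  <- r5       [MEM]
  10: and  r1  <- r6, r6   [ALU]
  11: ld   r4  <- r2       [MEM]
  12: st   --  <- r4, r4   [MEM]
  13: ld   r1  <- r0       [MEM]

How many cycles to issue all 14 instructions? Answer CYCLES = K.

c0: i0/i1 st.MEM xor.ALU  pair
c1: i2/i3 st.MEM sub.ALU  pair
c2: i4 or.ALU  RAW r5
c3: i5/i6 sub.ALU sub.ALU  pair
c4: i7/i8 sll.ALU sll.ALU  pair
c5: i9 ld.MEM  WAW r1
c6: i10/i11 and.ALU ld.MEM  pair
c7: i12 st.MEM  no-port MEM/MEM
c8: i13 ld.MEM  tail

CYCLES = 9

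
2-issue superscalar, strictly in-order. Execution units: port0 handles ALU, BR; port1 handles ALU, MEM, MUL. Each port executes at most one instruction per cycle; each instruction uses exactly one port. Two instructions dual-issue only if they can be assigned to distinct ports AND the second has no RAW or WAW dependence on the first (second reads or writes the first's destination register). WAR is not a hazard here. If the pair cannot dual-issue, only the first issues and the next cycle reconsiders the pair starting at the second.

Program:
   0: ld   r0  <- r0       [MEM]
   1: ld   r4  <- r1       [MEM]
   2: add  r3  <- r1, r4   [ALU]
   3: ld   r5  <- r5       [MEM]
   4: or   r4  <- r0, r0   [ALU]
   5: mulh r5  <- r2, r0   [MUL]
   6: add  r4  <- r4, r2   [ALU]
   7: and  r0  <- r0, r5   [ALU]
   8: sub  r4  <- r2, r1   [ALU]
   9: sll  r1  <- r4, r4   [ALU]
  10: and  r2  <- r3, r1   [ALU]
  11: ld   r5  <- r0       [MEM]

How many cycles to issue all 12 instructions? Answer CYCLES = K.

CYCLES = 8

  cy0 -> i0 (ld.MEM) no-port MEM/MEM
  cy1 -> i1 (ld.MEM) RAW r4
  cy2 -> i2/i3 (add.ALU ld.MEM) 2-wide
  cy3 -> i4/i5 (or.ALU mulh.MUL) 2-wide
  cy4 -> i6/i7 (add.ALU and.ALU) 2-wide
  cy5 -> i8 (sub.ALU) RAW r4
  cy6 -> i9 (sll.ALU) RAW r1
  cy7 -> i10/i11 (and.ALU ld.MEM) 2-wide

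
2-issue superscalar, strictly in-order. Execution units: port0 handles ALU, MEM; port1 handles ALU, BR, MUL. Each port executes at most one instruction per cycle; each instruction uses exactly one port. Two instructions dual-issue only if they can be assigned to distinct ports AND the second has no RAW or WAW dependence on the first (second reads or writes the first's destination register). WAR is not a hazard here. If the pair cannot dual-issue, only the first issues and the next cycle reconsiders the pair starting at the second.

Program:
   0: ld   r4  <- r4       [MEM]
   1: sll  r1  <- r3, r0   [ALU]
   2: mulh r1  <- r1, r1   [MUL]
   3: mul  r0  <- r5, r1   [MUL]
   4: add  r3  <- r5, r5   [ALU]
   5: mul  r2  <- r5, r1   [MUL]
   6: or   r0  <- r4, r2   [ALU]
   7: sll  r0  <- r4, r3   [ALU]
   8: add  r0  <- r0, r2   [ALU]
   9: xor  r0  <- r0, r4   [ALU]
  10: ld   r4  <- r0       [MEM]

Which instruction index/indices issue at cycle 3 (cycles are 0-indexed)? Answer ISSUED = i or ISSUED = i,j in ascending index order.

ISSUED = 5

  cy0 -> i0&i1 (ld/sll) 2-wide
  cy1 -> i2 (mulh) no-port MUL/MUL
  cy2 -> i3&i4 (mul/add) 2-wide
  cy3 -> i5 (mul) RAW r2
  cy4 -> i6 (or) WAW r0
  cy5 -> i7 (sll) RAW+WAW r0
  cy6 -> i8 (add) RAW+WAW r0
  cy7 -> i9 (xor) RAW r0
  cy8 -> i10 (ld) tail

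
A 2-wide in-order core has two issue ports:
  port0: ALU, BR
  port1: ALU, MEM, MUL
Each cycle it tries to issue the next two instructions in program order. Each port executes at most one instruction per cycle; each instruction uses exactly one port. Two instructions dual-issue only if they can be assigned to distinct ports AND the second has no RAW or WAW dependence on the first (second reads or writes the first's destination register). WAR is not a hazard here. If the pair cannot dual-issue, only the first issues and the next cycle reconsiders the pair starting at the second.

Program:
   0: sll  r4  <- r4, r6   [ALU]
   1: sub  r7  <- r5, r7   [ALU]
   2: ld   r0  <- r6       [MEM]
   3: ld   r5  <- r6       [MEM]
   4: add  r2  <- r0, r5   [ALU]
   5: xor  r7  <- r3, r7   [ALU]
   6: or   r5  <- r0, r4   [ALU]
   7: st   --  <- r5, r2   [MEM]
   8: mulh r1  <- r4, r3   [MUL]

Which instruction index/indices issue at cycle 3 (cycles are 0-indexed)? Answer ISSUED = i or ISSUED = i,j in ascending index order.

c0: i0+i1 sll;sub  dual
c1: i2 ld  no-port MEM/MEM
c2: i3 ld  RAW r5
c3: i4+i5 add;xor  dual
c4: i6 or  RAW r5
c5: i7 st  no-port MEM/MUL
c6: i8 mulh  tail

ISSUED = 4,5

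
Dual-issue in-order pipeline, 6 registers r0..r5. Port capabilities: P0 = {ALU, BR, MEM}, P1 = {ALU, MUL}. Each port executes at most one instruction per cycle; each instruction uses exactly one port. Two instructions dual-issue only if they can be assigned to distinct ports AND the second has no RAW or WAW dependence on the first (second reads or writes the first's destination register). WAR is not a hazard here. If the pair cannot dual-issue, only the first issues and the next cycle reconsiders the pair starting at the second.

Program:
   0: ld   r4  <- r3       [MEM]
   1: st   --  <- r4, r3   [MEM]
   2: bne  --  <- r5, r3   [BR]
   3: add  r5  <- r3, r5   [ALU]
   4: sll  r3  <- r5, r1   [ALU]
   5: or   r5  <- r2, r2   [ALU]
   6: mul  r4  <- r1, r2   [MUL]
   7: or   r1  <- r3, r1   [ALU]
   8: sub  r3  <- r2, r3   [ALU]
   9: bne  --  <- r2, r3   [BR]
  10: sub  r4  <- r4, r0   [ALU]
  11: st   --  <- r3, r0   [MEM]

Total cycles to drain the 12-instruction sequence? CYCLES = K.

0. ld @i0  | no-port MEM/MEM
1. st @i1  | no-port MEM/BR
2. bne add @i2/i3  | 2-wide
3. sll or @i4/i5  | 2-wide
4. mul or @i6/i7  | 2-wide
5. sub @i8  | RAW r3
6. bne sub @i9/i10  | 2-wide
7. st @i11  | tail

CYCLES = 8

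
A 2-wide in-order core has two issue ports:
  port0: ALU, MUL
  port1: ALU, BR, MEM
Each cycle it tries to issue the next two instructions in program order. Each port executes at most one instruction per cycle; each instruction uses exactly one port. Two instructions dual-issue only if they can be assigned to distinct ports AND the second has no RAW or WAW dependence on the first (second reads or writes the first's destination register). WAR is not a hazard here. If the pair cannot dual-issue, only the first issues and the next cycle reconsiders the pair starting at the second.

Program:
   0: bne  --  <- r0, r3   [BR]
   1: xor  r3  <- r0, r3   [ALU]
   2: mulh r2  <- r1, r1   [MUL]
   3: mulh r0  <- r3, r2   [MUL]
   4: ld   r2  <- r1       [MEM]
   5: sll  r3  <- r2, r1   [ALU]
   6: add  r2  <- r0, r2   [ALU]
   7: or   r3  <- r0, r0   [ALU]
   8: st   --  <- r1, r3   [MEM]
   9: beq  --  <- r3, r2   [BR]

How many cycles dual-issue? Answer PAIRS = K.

PAIRS = 3

  cy0 -> i0,i1 (bne/xor) pair
  cy1 -> i2 (mulh) no-port MUL/MUL
  cy2 -> i3,i4 (mulh/ld) pair
  cy3 -> i5,i6 (sll/add) pair
  cy4 -> i7 (or) RAW r3
  cy5 -> i8 (st) no-port MEM/BR
  cy6 -> i9 (beq) tail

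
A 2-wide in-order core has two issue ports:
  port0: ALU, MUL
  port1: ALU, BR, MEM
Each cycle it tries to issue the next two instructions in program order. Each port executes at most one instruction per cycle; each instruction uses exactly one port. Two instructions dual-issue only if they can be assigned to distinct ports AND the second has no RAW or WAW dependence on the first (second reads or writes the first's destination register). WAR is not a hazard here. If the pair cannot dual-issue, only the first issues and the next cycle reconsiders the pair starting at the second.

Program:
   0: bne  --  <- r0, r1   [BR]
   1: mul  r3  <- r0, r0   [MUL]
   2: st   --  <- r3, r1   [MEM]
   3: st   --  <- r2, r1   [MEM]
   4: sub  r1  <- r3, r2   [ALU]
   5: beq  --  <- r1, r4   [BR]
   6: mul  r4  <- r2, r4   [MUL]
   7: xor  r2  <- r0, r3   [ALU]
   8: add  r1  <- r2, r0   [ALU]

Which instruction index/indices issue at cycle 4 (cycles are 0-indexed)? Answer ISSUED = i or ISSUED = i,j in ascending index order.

c0: i0,i1 bne.BR+mul.MUL  dual
c1: i2 st.MEM  no-port MEM/MEM
c2: i3,i4 st.MEM+sub.ALU  dual
c3: i5,i6 beq.BR+mul.MUL  dual
c4: i7 xor.ALU  RAW r2
c5: i8 add.ALU  tail

ISSUED = 7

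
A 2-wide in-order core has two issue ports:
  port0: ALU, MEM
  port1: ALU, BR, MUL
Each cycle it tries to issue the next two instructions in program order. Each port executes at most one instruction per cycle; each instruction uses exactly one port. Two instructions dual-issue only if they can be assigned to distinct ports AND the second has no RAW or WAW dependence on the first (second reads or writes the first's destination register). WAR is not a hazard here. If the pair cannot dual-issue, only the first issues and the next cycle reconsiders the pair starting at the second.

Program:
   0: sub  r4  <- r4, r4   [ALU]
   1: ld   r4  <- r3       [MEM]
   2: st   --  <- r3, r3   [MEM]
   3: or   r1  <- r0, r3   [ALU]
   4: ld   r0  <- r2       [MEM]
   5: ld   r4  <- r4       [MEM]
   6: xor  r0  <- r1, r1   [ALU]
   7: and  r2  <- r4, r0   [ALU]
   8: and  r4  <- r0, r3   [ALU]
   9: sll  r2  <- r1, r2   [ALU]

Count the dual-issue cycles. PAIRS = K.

0. sub.ALU @i0  | WAW r4
1. ld.MEM @i1  | no-port MEM/MEM
2. st.MEM or.ALU @i2+i3  | pair
3. ld.MEM @i4  | no-port MEM/MEM
4. ld.MEM xor.ALU @i5+i6  | pair
5. and.ALU and.ALU @i7+i8  | pair
6. sll.ALU @i9  | tail

PAIRS = 3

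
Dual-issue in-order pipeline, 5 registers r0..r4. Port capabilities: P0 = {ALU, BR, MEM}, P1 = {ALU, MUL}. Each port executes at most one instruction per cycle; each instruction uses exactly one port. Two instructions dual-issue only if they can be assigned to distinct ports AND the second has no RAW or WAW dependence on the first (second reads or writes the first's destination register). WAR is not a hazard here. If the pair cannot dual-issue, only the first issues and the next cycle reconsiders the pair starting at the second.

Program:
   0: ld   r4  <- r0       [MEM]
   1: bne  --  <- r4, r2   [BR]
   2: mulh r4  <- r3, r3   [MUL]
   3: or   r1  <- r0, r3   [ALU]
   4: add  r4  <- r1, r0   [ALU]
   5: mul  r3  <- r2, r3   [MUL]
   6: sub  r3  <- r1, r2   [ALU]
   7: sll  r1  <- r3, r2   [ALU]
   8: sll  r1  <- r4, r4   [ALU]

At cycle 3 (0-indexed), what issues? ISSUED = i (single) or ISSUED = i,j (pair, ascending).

t=0 i0:ld.MEM ; no-port MEM/BR
t=1 i1&i2:bne.BR/mulh.MUL ; 2-wide
t=2 i3:or.ALU ; RAW r1
t=3 i4&i5:add.ALU/mul.MUL ; 2-wide
t=4 i6:sub.ALU ; RAW r3
t=5 i7:sll.ALU ; WAW r1
t=6 i8:sll.ALU ; tail

ISSUED = 4,5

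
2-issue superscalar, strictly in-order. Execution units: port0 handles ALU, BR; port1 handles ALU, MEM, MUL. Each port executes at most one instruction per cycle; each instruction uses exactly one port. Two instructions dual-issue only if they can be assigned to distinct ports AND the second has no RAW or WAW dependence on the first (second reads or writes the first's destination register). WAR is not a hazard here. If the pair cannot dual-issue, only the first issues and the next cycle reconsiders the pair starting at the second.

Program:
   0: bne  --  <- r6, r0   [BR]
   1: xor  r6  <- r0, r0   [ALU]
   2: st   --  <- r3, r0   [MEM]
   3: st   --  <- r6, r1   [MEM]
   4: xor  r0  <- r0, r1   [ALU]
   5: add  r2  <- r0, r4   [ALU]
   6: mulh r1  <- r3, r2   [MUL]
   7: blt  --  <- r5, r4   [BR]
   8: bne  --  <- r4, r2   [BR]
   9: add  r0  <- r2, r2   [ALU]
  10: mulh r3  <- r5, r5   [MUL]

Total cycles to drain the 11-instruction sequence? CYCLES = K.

  cy0 -> i0,i1 (bne xor) pair
  cy1 -> i2 (st) no-port MEM/MEM
  cy2 -> i3,i4 (st xor) pair
  cy3 -> i5 (add) RAW r2
  cy4 -> i6,i7 (mulh blt) pair
  cy5 -> i8,i9 (bne add) pair
  cy6 -> i10 (mulh) tail

CYCLES = 7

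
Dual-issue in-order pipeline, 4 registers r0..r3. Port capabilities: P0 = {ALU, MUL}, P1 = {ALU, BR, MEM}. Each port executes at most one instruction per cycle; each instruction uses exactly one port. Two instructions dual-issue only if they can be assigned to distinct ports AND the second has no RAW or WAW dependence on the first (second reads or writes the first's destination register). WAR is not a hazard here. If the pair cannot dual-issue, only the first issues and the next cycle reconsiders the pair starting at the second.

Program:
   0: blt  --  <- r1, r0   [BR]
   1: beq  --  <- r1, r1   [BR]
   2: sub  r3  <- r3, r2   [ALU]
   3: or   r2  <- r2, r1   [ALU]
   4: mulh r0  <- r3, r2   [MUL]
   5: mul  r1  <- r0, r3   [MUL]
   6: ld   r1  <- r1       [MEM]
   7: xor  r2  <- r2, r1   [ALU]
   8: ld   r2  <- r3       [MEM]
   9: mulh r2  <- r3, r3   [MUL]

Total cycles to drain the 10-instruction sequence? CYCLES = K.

#0 head=0: blt.BR i0 no-port BR/BR
#1 head=1: beq.BR;sub.ALU i1+i2 2-wide
#2 head=3: or.ALU i3 RAW r2
#3 head=4: mulh.MUL i4 no-port MUL/MUL
#4 head=5: mul.MUL i5 RAW+WAW r1
#5 head=6: ld.MEM i6 RAW r1
#6 head=7: xor.ALU i7 WAW r2
#7 head=8: ld.MEM i8 WAW r2
#8 head=9: mulh.MUL i9 tail

CYCLES = 9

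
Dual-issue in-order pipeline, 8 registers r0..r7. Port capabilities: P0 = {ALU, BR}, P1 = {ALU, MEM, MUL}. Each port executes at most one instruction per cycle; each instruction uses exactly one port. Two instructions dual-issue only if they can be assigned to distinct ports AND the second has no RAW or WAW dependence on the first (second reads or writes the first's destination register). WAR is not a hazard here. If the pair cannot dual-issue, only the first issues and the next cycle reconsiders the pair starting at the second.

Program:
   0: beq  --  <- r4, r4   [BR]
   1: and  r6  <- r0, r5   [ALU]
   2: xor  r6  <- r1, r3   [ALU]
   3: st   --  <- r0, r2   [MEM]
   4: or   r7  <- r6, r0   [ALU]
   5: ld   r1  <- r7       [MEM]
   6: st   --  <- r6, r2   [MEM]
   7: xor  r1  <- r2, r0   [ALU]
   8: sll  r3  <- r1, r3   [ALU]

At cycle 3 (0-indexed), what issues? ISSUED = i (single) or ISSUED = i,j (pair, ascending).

c0: i0+i1 beq.BR/and.ALU  2-wide
c1: i2+i3 xor.ALU/st.MEM  2-wide
c2: i4 or.ALU  RAW r7
c3: i5 ld.MEM  no-port MEM/MEM
c4: i6+i7 st.MEM/xor.ALU  2-wide
c5: i8 sll.ALU  tail

ISSUED = 5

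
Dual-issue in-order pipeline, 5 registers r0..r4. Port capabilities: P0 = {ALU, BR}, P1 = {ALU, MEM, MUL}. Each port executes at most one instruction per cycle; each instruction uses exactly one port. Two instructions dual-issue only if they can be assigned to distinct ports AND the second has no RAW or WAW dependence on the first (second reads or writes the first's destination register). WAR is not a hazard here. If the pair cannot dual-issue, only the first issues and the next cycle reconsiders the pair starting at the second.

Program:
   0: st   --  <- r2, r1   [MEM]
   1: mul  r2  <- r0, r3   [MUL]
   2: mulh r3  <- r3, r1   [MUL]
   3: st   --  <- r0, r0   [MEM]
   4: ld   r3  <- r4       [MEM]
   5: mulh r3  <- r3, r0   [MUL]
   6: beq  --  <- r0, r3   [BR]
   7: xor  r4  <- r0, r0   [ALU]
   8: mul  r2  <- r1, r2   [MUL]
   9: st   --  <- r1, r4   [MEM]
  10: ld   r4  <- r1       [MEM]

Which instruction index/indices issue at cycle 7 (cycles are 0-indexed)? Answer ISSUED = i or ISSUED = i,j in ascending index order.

0. st @i0  | no-port MEM/MUL
1. mul @i1  | no-port MUL/MUL
2. mulh @i2  | no-port MUL/MEM
3. st @i3  | no-port MEM/MEM
4. ld @i4  | no-port MEM/MUL
5. mulh @i5  | RAW r3
6. beq;xor @i6/i7  | dual
7. mul @i8  | no-port MUL/MEM
8. st @i9  | no-port MEM/MEM
9. ld @i10  | tail

ISSUED = 8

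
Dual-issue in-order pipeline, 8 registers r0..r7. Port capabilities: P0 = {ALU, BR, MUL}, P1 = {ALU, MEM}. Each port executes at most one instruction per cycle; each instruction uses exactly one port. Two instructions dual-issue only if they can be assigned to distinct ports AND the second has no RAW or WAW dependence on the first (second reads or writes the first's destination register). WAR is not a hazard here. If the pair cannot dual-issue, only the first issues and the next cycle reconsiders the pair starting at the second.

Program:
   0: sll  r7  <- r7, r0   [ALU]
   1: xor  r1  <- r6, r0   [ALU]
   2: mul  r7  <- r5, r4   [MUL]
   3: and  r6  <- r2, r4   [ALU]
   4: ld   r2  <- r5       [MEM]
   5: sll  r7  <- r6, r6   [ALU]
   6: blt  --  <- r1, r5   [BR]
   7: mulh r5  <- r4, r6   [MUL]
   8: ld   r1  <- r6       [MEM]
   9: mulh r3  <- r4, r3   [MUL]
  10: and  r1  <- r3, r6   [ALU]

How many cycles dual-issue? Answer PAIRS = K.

t=0 i0,i1:sll/xor ; 2-wide
t=1 i2,i3:mul/and ; 2-wide
t=2 i4,i5:ld/sll ; 2-wide
t=3 i6:blt ; no-port BR/MUL
t=4 i7,i8:mulh/ld ; 2-wide
t=5 i9:mulh ; RAW r3
t=6 i10:and ; tail

PAIRS = 4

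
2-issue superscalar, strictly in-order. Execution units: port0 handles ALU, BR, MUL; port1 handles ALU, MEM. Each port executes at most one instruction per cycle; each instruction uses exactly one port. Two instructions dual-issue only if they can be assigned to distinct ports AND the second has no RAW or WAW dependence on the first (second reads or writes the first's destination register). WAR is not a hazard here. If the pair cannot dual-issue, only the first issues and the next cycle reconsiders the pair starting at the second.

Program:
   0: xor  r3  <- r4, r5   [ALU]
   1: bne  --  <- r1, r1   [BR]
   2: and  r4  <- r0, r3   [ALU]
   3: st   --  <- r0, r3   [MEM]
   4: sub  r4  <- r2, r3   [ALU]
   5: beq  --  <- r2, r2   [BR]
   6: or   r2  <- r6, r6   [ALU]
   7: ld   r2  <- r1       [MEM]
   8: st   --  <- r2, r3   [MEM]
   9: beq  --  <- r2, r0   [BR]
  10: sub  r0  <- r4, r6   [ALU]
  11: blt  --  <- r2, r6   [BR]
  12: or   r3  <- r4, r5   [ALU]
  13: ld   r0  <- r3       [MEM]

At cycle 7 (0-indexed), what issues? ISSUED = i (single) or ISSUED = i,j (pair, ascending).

[0] i0&i1  xor+bne  -- 2-wide
[1] i2&i3  and+st  -- 2-wide
[2] i4&i5  sub+beq  -- 2-wide
[3] i6  or  -- WAW r2
[4] i7  ld  -- no-port MEM/MEM
[5] i8&i9  st+beq  -- 2-wide
[6] i10&i11  sub+blt  -- 2-wide
[7] i12  or  -- RAW r3
[8] i13  ld  -- tail

ISSUED = 12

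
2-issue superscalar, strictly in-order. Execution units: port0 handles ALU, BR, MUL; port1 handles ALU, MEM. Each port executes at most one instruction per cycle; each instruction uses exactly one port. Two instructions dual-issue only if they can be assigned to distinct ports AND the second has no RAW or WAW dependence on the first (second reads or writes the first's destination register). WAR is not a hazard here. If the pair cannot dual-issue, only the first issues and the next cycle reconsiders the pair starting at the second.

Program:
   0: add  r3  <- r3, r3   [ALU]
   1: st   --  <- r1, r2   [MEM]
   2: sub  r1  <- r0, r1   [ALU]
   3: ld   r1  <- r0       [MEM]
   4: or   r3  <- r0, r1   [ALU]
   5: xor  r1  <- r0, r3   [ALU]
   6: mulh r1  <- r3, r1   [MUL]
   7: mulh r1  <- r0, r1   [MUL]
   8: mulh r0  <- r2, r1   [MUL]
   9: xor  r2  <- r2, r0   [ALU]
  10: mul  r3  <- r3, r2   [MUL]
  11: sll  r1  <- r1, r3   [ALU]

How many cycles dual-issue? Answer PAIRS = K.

PAIRS = 1

  cy0 -> i0+i1 (add/st) dual
  cy1 -> i2 (sub) WAW r1
  cy2 -> i3 (ld) RAW r1
  cy3 -> i4 (or) RAW r3
  cy4 -> i5 (xor) RAW+WAW r1
  cy5 -> i6 (mulh) no-port MUL/MUL
  cy6 -> i7 (mulh) no-port MUL/MUL
  cy7 -> i8 (mulh) RAW r0
  cy8 -> i9 (xor) RAW r2
  cy9 -> i10 (mul) RAW r3
  cy10 -> i11 (sll) tail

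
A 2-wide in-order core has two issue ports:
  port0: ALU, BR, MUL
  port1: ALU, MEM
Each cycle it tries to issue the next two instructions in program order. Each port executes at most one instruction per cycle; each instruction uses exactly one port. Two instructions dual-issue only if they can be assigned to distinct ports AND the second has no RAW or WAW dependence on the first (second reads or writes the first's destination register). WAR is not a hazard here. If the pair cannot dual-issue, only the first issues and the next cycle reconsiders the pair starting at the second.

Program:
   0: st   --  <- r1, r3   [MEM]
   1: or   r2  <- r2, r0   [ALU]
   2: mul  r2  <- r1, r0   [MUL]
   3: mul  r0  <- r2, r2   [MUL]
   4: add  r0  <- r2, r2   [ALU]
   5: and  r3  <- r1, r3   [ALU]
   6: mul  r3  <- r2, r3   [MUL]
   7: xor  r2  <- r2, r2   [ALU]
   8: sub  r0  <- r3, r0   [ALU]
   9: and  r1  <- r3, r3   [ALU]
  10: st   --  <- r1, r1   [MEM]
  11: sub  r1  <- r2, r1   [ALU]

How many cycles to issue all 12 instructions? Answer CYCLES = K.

c0: i0/i1 st/or  pair
c1: i2 mul  no-port MUL/MUL
c2: i3 mul  WAW r0
c3: i4/i5 add/and  pair
c4: i6/i7 mul/xor  pair
c5: i8/i9 sub/and  pair
c6: i10/i11 st/sub  pair

CYCLES = 7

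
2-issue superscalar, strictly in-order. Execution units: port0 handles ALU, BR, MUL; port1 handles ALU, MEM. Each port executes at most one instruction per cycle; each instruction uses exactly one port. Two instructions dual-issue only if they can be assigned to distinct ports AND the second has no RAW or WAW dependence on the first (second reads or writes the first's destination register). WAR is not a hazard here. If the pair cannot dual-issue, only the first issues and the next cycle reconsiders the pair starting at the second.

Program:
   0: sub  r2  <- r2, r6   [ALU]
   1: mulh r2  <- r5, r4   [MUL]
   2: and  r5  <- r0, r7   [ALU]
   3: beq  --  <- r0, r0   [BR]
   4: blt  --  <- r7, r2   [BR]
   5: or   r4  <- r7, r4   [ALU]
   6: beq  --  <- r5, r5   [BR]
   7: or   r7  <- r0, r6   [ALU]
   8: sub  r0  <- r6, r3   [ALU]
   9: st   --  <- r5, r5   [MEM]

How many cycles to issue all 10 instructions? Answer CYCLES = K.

CYCLES = 6

t=0 i0:sub ; WAW r2
t=1 i1+i2:mulh;and ; dual
t=2 i3:beq ; no-port BR/BR
t=3 i4+i5:blt;or ; dual
t=4 i6+i7:beq;or ; dual
t=5 i8+i9:sub;st ; dual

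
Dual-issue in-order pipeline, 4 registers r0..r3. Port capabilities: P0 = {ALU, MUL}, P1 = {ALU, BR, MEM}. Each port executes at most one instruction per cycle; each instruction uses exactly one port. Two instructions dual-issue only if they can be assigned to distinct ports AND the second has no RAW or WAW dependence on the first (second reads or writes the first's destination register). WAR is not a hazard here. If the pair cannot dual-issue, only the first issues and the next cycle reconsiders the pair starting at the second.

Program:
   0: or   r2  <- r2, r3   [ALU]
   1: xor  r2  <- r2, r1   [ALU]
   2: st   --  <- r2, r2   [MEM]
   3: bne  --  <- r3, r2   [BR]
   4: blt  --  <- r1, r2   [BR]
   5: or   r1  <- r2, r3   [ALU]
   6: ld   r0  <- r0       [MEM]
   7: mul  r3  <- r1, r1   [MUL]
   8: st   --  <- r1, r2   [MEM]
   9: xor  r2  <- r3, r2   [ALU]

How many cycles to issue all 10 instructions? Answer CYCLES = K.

CYCLES = 7

0. or @i0  | RAW+WAW r2
1. xor @i1  | RAW r2
2. st @i2  | no-port MEM/BR
3. bne @i3  | no-port BR/BR
4. blt+or @i4+i5  | dual
5. ld+mul @i6+i7  | dual
6. st+xor @i8+i9  | dual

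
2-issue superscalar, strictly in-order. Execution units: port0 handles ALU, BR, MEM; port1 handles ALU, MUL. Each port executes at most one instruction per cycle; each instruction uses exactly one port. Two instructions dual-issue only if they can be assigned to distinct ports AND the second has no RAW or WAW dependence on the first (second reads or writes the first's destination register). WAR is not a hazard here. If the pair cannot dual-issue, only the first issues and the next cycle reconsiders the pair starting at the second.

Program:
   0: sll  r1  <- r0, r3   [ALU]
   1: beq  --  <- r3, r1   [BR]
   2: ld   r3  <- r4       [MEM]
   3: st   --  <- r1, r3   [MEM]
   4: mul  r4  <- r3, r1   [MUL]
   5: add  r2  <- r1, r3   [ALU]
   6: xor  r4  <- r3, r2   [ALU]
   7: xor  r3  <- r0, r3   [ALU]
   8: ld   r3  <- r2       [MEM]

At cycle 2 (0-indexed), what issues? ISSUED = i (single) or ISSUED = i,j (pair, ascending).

#0 head=0: sll.ALU i0 RAW r1
#1 head=1: beq.BR i1 no-port BR/MEM
#2 head=2: ld.MEM i2 no-port MEM/MEM
#3 head=3: st.MEM/mul.MUL i3,i4 pair
#4 head=5: add.ALU i5 RAW r2
#5 head=6: xor.ALU/xor.ALU i6,i7 pair
#6 head=8: ld.MEM i8 tail

ISSUED = 2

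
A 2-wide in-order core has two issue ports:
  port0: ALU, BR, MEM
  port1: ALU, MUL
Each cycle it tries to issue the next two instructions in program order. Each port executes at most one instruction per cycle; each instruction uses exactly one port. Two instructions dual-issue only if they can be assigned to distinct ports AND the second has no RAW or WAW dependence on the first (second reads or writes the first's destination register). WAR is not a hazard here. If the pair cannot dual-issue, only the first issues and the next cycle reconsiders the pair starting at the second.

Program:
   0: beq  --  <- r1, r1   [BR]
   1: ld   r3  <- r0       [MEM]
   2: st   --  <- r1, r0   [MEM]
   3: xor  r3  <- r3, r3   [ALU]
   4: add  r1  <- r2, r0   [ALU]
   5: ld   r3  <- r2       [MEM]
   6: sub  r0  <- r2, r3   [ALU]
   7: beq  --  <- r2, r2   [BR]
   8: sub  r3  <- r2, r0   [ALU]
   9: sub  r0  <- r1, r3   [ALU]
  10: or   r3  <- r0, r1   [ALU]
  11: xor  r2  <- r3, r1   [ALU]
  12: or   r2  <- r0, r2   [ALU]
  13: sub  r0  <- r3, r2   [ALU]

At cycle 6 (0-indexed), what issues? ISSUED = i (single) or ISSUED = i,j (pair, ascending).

#0 head=0: beq i0 no-port BR/MEM
#1 head=1: ld i1 no-port MEM/MEM
#2 head=2: st+xor i2&i3 pair
#3 head=4: add+ld i4&i5 pair
#4 head=6: sub+beq i6&i7 pair
#5 head=8: sub i8 RAW r3
#6 head=9: sub i9 RAW r0
#7 head=10: or i10 RAW r3
#8 head=11: xor i11 RAW+WAW r2
#9 head=12: or i12 RAW r2
#10 head=13: sub i13 tail

ISSUED = 9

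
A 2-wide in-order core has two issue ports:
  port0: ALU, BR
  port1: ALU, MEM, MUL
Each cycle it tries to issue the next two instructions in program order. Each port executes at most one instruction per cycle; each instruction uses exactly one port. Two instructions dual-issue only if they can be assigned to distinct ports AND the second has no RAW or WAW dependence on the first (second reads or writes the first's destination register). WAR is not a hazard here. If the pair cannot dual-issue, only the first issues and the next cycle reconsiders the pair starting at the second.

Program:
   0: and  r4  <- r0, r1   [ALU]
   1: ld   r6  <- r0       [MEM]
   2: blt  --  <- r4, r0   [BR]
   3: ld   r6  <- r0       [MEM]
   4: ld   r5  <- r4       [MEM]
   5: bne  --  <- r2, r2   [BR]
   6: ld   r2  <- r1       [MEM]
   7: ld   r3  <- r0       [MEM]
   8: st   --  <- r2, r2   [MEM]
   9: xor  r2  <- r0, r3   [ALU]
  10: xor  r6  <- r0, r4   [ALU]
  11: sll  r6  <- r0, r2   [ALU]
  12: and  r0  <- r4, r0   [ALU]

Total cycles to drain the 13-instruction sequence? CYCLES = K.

#0 head=0: and.ALU+ld.MEM i0&i1 dual
#1 head=2: blt.BR+ld.MEM i2&i3 dual
#2 head=4: ld.MEM+bne.BR i4&i5 dual
#3 head=6: ld.MEM i6 no-port MEM/MEM
#4 head=7: ld.MEM i7 no-port MEM/MEM
#5 head=8: st.MEM+xor.ALU i8&i9 dual
#6 head=10: xor.ALU i10 WAW r6
#7 head=11: sll.ALU+and.ALU i11&i12 dual

CYCLES = 8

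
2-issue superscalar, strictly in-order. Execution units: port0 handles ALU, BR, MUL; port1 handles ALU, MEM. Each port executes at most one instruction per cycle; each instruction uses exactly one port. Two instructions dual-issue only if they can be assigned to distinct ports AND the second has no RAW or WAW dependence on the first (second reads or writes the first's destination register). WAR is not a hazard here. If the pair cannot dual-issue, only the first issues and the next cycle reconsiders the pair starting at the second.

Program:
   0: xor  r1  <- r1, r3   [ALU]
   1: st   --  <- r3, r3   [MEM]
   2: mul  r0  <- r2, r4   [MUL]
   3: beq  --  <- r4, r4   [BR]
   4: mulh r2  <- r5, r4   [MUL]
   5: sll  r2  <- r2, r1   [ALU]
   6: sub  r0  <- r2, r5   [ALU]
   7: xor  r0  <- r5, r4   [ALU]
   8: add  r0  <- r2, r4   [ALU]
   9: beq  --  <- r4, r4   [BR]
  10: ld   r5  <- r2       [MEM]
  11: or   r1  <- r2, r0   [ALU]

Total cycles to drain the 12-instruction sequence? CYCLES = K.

CYCLES = 9

  cy0 -> i0+i1 (xor.ALU+st.MEM) pair
  cy1 -> i2 (mul.MUL) no-port MUL/BR
  cy2 -> i3 (beq.BR) no-port BR/MUL
  cy3 -> i4 (mulh.MUL) RAW+WAW r2
  cy4 -> i5 (sll.ALU) RAW r2
  cy5 -> i6 (sub.ALU) WAW r0
  cy6 -> i7 (xor.ALU) WAW r0
  cy7 -> i8+i9 (add.ALU+beq.BR) pair
  cy8 -> i10+i11 (ld.MEM+or.ALU) pair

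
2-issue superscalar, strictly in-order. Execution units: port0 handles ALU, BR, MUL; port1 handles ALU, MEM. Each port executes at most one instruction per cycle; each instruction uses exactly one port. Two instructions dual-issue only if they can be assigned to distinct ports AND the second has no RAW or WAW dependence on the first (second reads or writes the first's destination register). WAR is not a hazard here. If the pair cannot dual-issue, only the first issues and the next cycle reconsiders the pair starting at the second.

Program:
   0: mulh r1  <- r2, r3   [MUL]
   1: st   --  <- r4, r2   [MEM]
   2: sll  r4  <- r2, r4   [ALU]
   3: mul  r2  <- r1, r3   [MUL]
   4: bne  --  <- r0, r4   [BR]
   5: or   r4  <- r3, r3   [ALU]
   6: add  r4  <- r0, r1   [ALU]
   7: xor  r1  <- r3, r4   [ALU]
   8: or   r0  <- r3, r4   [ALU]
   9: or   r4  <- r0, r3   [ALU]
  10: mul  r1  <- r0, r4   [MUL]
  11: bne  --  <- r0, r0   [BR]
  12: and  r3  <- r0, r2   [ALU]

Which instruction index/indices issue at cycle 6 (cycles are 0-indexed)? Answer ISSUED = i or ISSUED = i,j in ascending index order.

ISSUED = 10

[0] i0+i1  mulh/st  -- dual
[1] i2+i3  sll/mul  -- dual
[2] i4+i5  bne/or  -- dual
[3] i6  add  -- RAW r4
[4] i7+i8  xor/or  -- dual
[5] i9  or  -- RAW r4
[6] i10  mul  -- no-port MUL/BR
[7] i11+i12  bne/and  -- dual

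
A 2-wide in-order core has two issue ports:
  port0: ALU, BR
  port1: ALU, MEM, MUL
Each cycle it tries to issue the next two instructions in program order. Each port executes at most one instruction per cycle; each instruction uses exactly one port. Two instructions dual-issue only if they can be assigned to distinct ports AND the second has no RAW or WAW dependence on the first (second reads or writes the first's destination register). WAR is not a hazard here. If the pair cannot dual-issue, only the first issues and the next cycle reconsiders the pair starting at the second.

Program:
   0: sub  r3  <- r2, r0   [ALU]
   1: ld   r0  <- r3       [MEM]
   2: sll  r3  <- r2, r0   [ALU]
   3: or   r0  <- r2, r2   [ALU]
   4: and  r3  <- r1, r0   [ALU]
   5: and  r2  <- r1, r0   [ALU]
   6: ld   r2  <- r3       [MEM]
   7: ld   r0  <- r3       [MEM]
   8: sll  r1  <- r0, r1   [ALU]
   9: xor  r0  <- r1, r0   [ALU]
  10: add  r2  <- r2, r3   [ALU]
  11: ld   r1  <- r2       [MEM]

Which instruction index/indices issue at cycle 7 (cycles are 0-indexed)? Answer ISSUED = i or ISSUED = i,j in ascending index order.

c0: i0 sub.ALU  RAW r3
c1: i1 ld.MEM  RAW r0
c2: i2&i3 sll.ALU+or.ALU  dual
c3: i4&i5 and.ALU+and.ALU  dual
c4: i6 ld.MEM  no-port MEM/MEM
c5: i7 ld.MEM  RAW r0
c6: i8 sll.ALU  RAW r1
c7: i9&i10 xor.ALU+add.ALU  dual
c8: i11 ld.MEM  tail

ISSUED = 9,10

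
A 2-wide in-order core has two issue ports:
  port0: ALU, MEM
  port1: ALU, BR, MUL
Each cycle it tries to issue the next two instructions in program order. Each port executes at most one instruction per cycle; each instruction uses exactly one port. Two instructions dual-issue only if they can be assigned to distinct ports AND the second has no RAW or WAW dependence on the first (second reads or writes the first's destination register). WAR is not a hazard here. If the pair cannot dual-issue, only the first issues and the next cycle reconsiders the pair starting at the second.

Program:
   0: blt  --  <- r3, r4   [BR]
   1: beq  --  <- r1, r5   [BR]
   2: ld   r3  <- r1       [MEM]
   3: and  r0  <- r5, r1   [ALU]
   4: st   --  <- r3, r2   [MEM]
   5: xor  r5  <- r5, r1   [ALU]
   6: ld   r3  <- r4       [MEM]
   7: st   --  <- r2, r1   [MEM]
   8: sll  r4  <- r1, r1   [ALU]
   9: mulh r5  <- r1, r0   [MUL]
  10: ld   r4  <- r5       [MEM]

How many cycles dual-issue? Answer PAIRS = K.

0. blt @i0  | no-port BR/BR
1. beq;ld @i1/i2  | 2-wide
2. and;st @i3/i4  | 2-wide
3. xor;ld @i5/i6  | 2-wide
4. st;sll @i7/i8  | 2-wide
5. mulh @i9  | RAW r5
6. ld @i10  | tail

PAIRS = 4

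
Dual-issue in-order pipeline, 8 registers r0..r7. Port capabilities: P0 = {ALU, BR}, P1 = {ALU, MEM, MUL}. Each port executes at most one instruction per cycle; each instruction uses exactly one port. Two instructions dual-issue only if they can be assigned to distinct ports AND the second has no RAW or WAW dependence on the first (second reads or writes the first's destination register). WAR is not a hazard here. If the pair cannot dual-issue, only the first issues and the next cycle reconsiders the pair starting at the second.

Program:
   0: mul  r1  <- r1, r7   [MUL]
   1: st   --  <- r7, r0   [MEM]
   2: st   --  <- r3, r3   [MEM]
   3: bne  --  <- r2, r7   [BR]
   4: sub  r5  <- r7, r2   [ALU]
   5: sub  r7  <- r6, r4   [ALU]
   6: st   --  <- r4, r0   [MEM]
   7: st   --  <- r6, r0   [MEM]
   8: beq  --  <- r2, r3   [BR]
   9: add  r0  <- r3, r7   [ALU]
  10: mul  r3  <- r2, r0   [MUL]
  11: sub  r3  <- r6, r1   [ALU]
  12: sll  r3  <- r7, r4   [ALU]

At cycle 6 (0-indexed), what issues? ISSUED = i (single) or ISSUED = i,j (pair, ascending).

0. mul.MUL @i0  | no-port MUL/MEM
1. st.MEM @i1  | no-port MEM/MEM
2. st.MEM;bne.BR @i2&i3  | dual
3. sub.ALU;sub.ALU @i4&i5  | dual
4. st.MEM @i6  | no-port MEM/MEM
5. st.MEM;beq.BR @i7&i8  | dual
6. add.ALU @i9  | RAW r0
7. mul.MUL @i10  | WAW r3
8. sub.ALU @i11  | WAW r3
9. sll.ALU @i12  | tail

ISSUED = 9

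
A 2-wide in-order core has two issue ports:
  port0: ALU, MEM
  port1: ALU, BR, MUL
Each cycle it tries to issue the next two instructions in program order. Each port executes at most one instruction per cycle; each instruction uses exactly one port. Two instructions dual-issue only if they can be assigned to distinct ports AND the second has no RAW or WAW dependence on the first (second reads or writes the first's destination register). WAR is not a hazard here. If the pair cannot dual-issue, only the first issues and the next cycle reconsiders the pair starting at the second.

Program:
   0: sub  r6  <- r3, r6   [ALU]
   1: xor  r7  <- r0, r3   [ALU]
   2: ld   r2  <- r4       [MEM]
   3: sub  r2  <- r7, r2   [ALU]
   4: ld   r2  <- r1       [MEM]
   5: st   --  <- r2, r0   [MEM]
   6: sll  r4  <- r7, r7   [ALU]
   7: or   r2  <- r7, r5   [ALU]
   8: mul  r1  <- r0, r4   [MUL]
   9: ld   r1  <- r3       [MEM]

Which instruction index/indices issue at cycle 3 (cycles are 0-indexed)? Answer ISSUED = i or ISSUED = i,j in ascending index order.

0. sub.ALU xor.ALU @i0&i1  | dual
1. ld.MEM @i2  | RAW+WAW r2
2. sub.ALU @i3  | WAW r2
3. ld.MEM @i4  | no-port MEM/MEM
4. st.MEM sll.ALU @i5&i6  | dual
5. or.ALU mul.MUL @i7&i8  | dual
6. ld.MEM @i9  | tail

ISSUED = 4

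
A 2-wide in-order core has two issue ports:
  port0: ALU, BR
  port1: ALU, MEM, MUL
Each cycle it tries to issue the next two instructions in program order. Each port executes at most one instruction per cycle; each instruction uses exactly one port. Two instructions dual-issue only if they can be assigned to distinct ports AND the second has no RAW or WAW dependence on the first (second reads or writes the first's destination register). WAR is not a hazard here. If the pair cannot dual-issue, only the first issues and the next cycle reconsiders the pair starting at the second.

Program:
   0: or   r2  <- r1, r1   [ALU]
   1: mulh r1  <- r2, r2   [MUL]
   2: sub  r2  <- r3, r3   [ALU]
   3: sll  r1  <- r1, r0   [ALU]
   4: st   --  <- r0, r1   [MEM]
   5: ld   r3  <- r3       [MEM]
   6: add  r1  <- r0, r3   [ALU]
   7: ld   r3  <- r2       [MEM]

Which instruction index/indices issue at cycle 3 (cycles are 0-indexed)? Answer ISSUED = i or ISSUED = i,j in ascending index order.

ISSUED = 4

t=0 i0:or ; RAW r2
t=1 i1/i2:mulh;sub ; 2-wide
t=2 i3:sll ; RAW r1
t=3 i4:st ; no-port MEM/MEM
t=4 i5:ld ; RAW r3
t=5 i6/i7:add;ld ; 2-wide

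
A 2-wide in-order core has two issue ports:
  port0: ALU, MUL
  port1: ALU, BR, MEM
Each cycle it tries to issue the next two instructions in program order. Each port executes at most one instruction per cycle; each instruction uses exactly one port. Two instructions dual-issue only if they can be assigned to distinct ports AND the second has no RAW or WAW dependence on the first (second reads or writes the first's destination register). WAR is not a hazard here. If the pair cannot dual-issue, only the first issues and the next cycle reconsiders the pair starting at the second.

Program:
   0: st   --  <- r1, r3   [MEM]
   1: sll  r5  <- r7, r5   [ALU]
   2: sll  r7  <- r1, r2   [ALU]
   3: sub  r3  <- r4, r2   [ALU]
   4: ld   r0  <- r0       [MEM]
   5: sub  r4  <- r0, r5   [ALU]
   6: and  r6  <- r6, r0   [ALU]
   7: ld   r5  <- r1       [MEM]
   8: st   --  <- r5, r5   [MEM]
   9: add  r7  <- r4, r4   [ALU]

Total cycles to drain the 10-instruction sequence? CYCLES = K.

CYCLES = 6

  cy0 -> i0/i1 (st.MEM;sll.ALU) dual
  cy1 -> i2/i3 (sll.ALU;sub.ALU) dual
  cy2 -> i4 (ld.MEM) RAW r0
  cy3 -> i5/i6 (sub.ALU;and.ALU) dual
  cy4 -> i7 (ld.MEM) no-port MEM/MEM
  cy5 -> i8/i9 (st.MEM;add.ALU) dual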